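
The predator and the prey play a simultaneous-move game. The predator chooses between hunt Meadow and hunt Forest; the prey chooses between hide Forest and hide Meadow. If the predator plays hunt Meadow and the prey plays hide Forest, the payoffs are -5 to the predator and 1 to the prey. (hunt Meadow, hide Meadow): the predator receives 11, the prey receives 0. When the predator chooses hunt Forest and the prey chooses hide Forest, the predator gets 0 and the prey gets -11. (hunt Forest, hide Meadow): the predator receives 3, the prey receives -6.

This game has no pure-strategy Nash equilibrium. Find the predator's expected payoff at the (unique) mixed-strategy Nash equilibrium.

Set the predator's expected payoff from hunt Meadow equal to that from hunt Forest:
  the predator's payoff from hunt Meadow: q·(-5) + (1−q)·11 = -16q + 11
  the predator's payoff from hunt Forest: q·0 + (1−q)·3 = -3q + 3
  -16q + 11 = -3q + 3  ⇒  -13q = -8  ⇒  q = 8/13.
At equilibrium the predator is indifferent across rows, so the predator's payoff equals the payoff from hunt Meadow: (8/13)·(-5) + (5/13)·11 = 15/13.

15/13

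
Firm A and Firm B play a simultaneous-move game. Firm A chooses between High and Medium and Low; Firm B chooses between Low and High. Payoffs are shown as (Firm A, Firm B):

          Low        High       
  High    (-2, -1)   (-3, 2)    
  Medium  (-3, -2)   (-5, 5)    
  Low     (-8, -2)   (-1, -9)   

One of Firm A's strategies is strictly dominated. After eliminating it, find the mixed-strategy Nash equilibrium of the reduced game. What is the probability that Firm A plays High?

Firm A's strategy Medium is strictly dominated by High: -2 > -3 and -3 > -5. Eliminate Medium.
Firm B's indifference between Low and High determines Firm A's mixing probability p:
  Firm B's payoff from Low: p·(-1) + (1−p)·(-2) = p - 2
  Firm B's payoff from High: p·2 + (1−p)·(-9) = 11p - 9
  p - 2 = 11p - 9  ⇒  -10p = -7  ⇒  p = 7/10.

p = 7/10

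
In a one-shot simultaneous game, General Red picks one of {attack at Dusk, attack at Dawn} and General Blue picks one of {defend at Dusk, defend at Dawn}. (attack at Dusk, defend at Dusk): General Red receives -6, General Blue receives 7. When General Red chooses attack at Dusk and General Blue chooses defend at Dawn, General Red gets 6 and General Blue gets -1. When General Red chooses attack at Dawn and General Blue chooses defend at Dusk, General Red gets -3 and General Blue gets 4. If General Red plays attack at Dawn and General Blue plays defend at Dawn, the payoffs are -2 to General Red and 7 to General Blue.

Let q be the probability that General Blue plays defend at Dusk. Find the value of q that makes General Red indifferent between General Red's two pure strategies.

q = 8/11

Set General Red's expected payoff from attack at Dusk equal to that from attack at Dawn:
  General Red's expected payoff from attack at Dusk: q·(-6) + (1−q)·6 = -12q + 6
  General Red's expected payoff from attack at Dawn: q·(-3) + (1−q)·(-2) = -q - 2
  -12q + 6 = -q - 2  ⇒  -11q = -8  ⇒  q = 8/11.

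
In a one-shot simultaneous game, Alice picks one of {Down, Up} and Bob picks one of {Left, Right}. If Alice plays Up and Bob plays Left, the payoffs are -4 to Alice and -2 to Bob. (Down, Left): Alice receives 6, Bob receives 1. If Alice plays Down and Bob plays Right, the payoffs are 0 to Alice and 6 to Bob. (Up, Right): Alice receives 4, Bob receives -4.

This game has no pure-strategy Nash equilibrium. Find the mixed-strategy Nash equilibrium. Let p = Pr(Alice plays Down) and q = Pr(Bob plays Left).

Set Bob's expected payoff from Left equal to that from Right:
  Bob's expected payoff from Left: p·1 + (1−p)·(-2) = 3p - 2
  Bob's expected payoff from Right: p·6 + (1−p)·(-4) = 10p - 4
  3p - 2 = 10p - 4  ⇒  -7p = -2  ⇒  p = 2/7.
Set Alice's expected payoff from Down equal to that from Up:
  Alice's payoff from Down: q·6 + (1−q)·0 = 6q
  Alice's payoff from Up: q·(-4) + (1−q)·4 = -8q + 4
  6q = -8q + 4  ⇒  14q = 4  ⇒  q = 2/7.

p = 2/7, q = 2/7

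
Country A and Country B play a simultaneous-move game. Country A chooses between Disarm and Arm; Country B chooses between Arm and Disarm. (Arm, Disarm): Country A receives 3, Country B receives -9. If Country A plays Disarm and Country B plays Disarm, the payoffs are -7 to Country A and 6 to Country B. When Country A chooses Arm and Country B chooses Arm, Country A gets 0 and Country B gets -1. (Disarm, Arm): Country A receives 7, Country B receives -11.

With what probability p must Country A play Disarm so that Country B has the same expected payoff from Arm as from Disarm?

p = 8/25

Country B's indifference between Arm and Disarm determines Country A's mixing probability p:
  Country B's expected payoff from Arm: p·(-11) + (1−p)·(-1) = -10p - 1
  Country B's expected payoff from Disarm: p·6 + (1−p)·(-9) = 15p - 9
  -10p - 1 = 15p - 9  ⇒  -25p = -8  ⇒  p = 8/25.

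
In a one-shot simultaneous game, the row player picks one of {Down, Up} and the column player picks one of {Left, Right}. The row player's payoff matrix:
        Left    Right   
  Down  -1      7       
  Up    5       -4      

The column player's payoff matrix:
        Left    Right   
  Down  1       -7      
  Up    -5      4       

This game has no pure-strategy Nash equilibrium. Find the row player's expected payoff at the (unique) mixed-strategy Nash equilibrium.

31/17

The row player's indifference between Down and Up determines the column player's mixing probability q:
  the row player's expected payoff from Down: q·(-1) + (1−q)·7 = -8q + 7
  the row player's expected payoff from Up: q·5 + (1−q)·(-4) = 9q - 4
  -8q + 7 = 9q - 4  ⇒  -17q = -11  ⇒  q = 11/17.
At equilibrium the row player is indifferent across rows, so the row player's payoff equals the payoff from Down: (11/17)·(-1) + (6/17)·7 = 31/17.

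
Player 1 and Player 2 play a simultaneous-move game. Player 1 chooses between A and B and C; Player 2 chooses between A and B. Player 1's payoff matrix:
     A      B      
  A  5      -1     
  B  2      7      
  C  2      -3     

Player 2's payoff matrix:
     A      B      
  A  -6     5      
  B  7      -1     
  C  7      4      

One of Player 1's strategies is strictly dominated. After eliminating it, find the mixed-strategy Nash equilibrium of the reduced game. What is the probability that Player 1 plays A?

Player 1's strategy C is strictly dominated by A: 5 > 2 and -1 > -3. Eliminate C.
Player 1's mix must leave Player 2 indifferent between A and B.
  Player 2's expected payoff from A: p·(-6) + (1−p)·7 = -13p + 7
  Player 2's expected payoff from B: p·5 + (1−p)·(-1) = 6p - 1
  -13p + 7 = 6p - 1  ⇒  -19p = -8  ⇒  p = 8/19.

p = 8/19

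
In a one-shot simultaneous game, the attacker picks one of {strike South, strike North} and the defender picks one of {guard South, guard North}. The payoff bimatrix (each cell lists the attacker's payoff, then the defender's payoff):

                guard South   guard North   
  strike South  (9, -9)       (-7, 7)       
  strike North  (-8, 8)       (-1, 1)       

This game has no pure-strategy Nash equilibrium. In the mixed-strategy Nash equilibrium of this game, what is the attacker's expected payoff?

The attacker's indifference between strike South and strike North determines the defender's mixing probability q:
  the attacker's payoff from strike South: q·9 + (1−q)·(-7) = 16q - 7
  the attacker's payoff from strike North: q·(-8) + (1−q)·(-1) = -7q - 1
  16q - 7 = -7q - 1  ⇒  23q = 6  ⇒  q = 6/23.
At equilibrium the attacker is indifferent across rows, so the attacker's payoff equals the payoff from strike South: (6/23)·9 + (17/23)·(-7) = -65/23.

-65/23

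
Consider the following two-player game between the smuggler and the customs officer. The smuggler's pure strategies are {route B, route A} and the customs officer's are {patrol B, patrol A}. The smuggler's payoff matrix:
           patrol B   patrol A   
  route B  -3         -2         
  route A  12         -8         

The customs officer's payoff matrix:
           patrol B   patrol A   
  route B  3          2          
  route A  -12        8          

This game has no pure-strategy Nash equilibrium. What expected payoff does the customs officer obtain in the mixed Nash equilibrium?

16/7

The smuggler's mix must leave the customs officer indifferent between patrol B and patrol A.
  the customs officer's payoff to patrol B: p·3 + (1−p)·(-12) = 15p - 12
  the customs officer's payoff to patrol A: p·2 + (1−p)·8 = -6p + 8
  15p - 12 = -6p + 8  ⇒  21p = 20  ⇒  p = 20/21.
At equilibrium the customs officer is indifferent across columns, so the customs officer's payoff equals the payoff from patrol B: (20/21)·3 + (1/21)·(-12) = 16/7.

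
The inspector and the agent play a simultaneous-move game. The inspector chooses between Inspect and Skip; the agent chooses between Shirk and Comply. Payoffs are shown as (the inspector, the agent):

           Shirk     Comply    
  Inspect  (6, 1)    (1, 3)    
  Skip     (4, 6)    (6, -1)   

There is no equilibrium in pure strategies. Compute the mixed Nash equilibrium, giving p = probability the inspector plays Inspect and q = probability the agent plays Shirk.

The agent's indifference between Shirk and Comply determines the inspector's mixing probability p:
  the agent's expected payoff from Shirk: p·1 + (1−p)·6 = -5p + 6
  the agent's expected payoff from Comply: p·3 + (1−p)·(-1) = 4p - 1
  -5p + 6 = 4p - 1  ⇒  -9p = -7  ⇒  p = 7/9.
For the inspector to be willing to mix, the inspector must be indifferent between Inspect and Skip, which pins down the agent's mix.
  the inspector's payoff from Inspect: q·6 + (1−q)·1 = 5q + 1
  the inspector's payoff from Skip: q·4 + (1−q)·6 = -2q + 6
  5q + 1 = -2q + 6  ⇒  7q = 5  ⇒  q = 5/7.

p = 7/9, q = 5/7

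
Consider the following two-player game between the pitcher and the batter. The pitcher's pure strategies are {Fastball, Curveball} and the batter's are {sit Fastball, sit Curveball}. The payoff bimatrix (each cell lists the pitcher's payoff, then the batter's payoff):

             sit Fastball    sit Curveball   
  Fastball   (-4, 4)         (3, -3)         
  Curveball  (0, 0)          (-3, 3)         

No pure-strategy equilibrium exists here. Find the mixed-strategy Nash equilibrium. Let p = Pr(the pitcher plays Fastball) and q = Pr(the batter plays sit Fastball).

In a mixed equilibrium the batter is indifferent between sit Fastball and sit Curveball; this condition fixes p.
  the batter's expected payoff from sit Fastball: p·4 + (1−p)·0 = 4p
  the batter's expected payoff from sit Curveball: p·(-3) + (1−p)·3 = -6p + 3
  4p = -6p + 3  ⇒  10p = 3  ⇒  p = 3/10.
The pitcher's indifference between Fastball and Curveball determines the batter's mixing probability q:
  the pitcher's expected payoff from Fastball: q·(-4) + (1−q)·3 = -7q + 3
  the pitcher's expected payoff from Curveball: q·0 + (1−q)·(-3) = 3q - 3
  -7q + 3 = 3q - 3  ⇒  -10q = -6  ⇒  q = 3/5.

p = 3/10, q = 3/5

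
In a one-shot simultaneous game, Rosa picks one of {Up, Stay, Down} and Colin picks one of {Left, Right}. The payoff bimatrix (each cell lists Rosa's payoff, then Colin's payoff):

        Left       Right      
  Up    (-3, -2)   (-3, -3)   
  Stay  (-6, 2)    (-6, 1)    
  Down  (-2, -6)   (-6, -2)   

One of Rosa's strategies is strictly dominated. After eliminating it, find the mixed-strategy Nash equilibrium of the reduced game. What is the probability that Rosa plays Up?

p = 4/5

Rosa's strategy Stay is strictly dominated by Up: -3 > -6 and -3 > -6. Eliminate Stay.
Set Colin's expected payoff from Left equal to that from Right:
  Colin's expected payoff from Left: p·(-2) + (1−p)·(-6) = 4p - 6
  Colin's expected payoff from Right: p·(-3) + (1−p)·(-2) = -p - 2
  4p - 6 = -p - 2  ⇒  5p = 4  ⇒  p = 4/5.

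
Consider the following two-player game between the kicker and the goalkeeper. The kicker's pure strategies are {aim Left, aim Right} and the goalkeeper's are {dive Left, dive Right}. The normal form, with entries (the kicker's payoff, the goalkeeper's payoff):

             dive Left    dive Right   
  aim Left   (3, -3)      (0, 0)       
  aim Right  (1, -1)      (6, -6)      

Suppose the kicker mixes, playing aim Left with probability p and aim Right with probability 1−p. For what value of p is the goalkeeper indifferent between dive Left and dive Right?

p = 5/8

In a mixed equilibrium the goalkeeper is indifferent between dive Left and dive Right; this condition fixes p.
  the goalkeeper's payoff from dive Left: p·(-3) + (1−p)·(-1) = -2p - 1
  the goalkeeper's payoff from dive Right: p·0 + (1−p)·(-6) = 6p - 6
  -2p - 1 = 6p - 6  ⇒  -8p = -5  ⇒  p = 5/8.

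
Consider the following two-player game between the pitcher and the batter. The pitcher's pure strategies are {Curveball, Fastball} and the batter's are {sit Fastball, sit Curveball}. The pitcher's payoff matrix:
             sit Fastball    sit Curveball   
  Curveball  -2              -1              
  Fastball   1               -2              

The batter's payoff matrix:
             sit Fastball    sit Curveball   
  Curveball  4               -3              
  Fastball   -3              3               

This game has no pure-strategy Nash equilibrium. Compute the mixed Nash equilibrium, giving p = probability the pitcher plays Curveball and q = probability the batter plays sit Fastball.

p = 6/13, q = 1/4

For the batter to be willing to mix, the batter must be indifferent between sit Fastball and sit Curveball, which pins down the pitcher's mix.
  the batter's payoff from sit Fastball: p·4 + (1−p)·(-3) = 7p - 3
  the batter's payoff from sit Curveball: p·(-3) + (1−p)·3 = -6p + 3
  7p - 3 = -6p + 3  ⇒  13p = 6  ⇒  p = 6/13.
The batter's mix must leave the pitcher indifferent between Curveball and Fastball.
  the pitcher's payoff to Curveball: q·(-2) + (1−q)·(-1) = -q - 1
  the pitcher's payoff to Fastball: q·1 + (1−q)·(-2) = 3q - 2
  -q - 1 = 3q - 2  ⇒  -4q = -1  ⇒  q = 1/4.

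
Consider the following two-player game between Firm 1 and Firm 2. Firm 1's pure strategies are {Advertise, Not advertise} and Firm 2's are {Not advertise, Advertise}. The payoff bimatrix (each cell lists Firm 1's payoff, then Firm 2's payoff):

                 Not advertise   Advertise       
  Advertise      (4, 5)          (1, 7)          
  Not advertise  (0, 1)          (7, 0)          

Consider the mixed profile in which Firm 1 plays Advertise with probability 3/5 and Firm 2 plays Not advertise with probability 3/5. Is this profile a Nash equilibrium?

No

Given Firm 1's mix p = 3/5, Firm 2's payoff from Not advertise is 17/5 but from Advertise is 21/5. Firm 2 strictly prefers Advertise, so Firm 2 would not mix.
So the proposed profile is not a Nash equilibrium.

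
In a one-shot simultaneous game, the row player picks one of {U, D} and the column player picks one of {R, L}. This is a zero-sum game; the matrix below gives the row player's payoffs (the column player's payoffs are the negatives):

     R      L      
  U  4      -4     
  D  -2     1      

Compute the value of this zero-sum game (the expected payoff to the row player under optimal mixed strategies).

v = -4/11

The row player's indifference between U and D determines the column player's mixing probability q:
  the row player's payoff to U: q·4 + (1−q)·(-4) = 8q - 4
  the row player's payoff to D: q·(-2) + (1−q)·1 = -3q + 1
  8q - 4 = -3q + 1  ⇒  11q = 5  ⇒  q = 5/11.
The value is the row player's expected payoff against this mix (using U): (5/11)·4 + (6/11)·(-4) = -4/11.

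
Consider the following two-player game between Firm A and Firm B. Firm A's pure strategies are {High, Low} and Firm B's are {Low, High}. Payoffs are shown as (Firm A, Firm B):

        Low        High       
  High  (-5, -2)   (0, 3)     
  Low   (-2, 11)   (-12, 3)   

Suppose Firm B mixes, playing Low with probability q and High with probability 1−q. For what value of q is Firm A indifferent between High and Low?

q = 4/5

In a mixed equilibrium Firm A is indifferent between High and Low; this condition fixes q.
  Firm A's payoff from High: q·(-5) + (1−q)·0 = -5q
  Firm A's payoff from Low: q·(-2) + (1−q)·(-12) = 10q - 12
  -5q = 10q - 12  ⇒  -15q = -12  ⇒  q = 4/5.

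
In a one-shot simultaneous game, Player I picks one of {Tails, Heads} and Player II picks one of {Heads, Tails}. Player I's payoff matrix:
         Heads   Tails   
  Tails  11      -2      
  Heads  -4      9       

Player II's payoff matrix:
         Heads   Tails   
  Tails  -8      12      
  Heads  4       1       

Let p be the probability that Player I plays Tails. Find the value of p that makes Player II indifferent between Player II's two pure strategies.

p = 3/23

Player I's mix must leave Player II indifferent between Heads and Tails.
  Player II's payoff from Heads: p·(-8) + (1−p)·4 = -12p + 4
  Player II's payoff from Tails: p·12 + (1−p)·1 = 11p + 1
  -12p + 4 = 11p + 1  ⇒  -23p = -3  ⇒  p = 3/23.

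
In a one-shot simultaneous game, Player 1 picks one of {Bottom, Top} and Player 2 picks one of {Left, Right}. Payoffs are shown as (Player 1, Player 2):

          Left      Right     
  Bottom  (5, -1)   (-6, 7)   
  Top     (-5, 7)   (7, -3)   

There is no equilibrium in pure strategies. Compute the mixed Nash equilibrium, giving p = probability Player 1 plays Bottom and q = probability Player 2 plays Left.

Player 1's mix must leave Player 2 indifferent between Left and Right.
  Player 2's expected payoff from Left: p·(-1) + (1−p)·7 = -8p + 7
  Player 2's expected payoff from Right: p·7 + (1−p)·(-3) = 10p - 3
  -8p + 7 = 10p - 3  ⇒  -18p = -10  ⇒  p = 5/9.
Player 1's indifference between Bottom and Top determines Player 2's mixing probability q:
  Player 1's expected payoff from Bottom: q·5 + (1−q)·(-6) = 11q - 6
  Player 1's expected payoff from Top: q·(-5) + (1−q)·7 = -12q + 7
  11q - 6 = -12q + 7  ⇒  23q = 13  ⇒  q = 13/23.

p = 5/9, q = 13/23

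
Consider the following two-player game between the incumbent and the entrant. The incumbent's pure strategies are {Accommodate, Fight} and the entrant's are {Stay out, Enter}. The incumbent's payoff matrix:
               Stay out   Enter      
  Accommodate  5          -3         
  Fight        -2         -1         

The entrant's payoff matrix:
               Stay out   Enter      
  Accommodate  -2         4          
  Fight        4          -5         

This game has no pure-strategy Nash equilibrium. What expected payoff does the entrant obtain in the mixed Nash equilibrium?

The entrant's indifference between Stay out and Enter determines the incumbent's mixing probability p:
  the entrant's payoff from Stay out: p·(-2) + (1−p)·4 = -6p + 4
  the entrant's payoff from Enter: p·4 + (1−p)·(-5) = 9p - 5
  -6p + 4 = 9p - 5  ⇒  -15p = -9  ⇒  p = 3/5.
At equilibrium the entrant is indifferent across columns, so the entrant's payoff equals the payoff from Stay out: (3/5)·(-2) + (2/5)·4 = 2/5.

2/5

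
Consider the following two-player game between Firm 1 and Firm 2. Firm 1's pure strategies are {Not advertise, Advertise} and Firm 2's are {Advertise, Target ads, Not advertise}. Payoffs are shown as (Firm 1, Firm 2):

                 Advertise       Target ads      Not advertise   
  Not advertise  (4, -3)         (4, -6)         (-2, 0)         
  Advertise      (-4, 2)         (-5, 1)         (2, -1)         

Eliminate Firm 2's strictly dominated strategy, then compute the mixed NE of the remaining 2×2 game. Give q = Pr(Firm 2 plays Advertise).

Firm 2's strategy Target ads is strictly dominated by Advertise: -3 > -6 and 2 > 1. Eliminate Target ads.
Set Firm 1's expected payoff from Not advertise equal to that from Advertise:
  Firm 1's expected payoff from Not advertise: q·4 + (1−q)·(-2) = 6q - 2
  Firm 1's expected payoff from Advertise: q·(-4) + (1−q)·2 = -6q + 2
  6q - 2 = -6q + 2  ⇒  12q = 4  ⇒  q = 1/3.

q = 1/3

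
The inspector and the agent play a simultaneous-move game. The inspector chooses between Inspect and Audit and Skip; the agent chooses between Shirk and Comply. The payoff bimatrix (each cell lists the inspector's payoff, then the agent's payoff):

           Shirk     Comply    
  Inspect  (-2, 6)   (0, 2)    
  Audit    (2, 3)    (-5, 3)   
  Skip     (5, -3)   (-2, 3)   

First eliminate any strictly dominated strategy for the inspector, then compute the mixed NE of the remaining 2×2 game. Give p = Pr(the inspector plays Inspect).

The inspector's strategy Audit is strictly dominated by Skip: 5 > 2 and -2 > -5. Eliminate Audit.
The agent's indifference between Shirk and Comply determines the inspector's mixing probability p:
  the agent's expected payoff from Shirk: p·6 + (1−p)·(-3) = 9p - 3
  the agent's expected payoff from Comply: p·2 + (1−p)·3 = -p + 3
  9p - 3 = -p + 3  ⇒  10p = 6  ⇒  p = 3/5.

p = 3/5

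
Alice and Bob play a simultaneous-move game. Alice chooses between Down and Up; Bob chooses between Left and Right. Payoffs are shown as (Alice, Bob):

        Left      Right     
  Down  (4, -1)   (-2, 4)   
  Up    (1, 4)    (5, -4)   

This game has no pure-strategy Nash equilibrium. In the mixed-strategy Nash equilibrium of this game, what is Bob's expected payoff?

Set Bob's expected payoff from Left equal to that from Right:
  Bob's payoff from Left: p·(-1) + (1−p)·4 = -5p + 4
  Bob's payoff from Right: p·4 + (1−p)·(-4) = 8p - 4
  -5p + 4 = 8p - 4  ⇒  -13p = -8  ⇒  p = 8/13.
At equilibrium Bob is indifferent across columns, so Bob's payoff equals the payoff from Left: (8/13)·(-1) + (5/13)·4 = 12/13.

12/13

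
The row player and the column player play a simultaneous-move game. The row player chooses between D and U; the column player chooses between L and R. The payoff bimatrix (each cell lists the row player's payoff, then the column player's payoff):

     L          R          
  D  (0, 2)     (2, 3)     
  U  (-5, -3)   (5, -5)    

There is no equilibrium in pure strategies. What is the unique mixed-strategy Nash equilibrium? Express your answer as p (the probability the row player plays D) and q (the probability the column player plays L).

p = 2/3, q = 3/8

Set the column player's expected payoff from L equal to that from R:
  the column player's payoff to L: p·2 + (1−p)·(-3) = 5p - 3
  the column player's payoff to R: p·3 + (1−p)·(-5) = 8p - 5
  5p - 3 = 8p - 5  ⇒  -3p = -2  ⇒  p = 2/3.
The row player's indifference between D and U determines the column player's mixing probability q:
  the row player's expected payoff from D: q·0 + (1−q)·2 = -2q + 2
  the row player's expected payoff from U: q·(-5) + (1−q)·5 = -10q + 5
  -2q + 2 = -10q + 5  ⇒  8q = 3  ⇒  q = 3/8.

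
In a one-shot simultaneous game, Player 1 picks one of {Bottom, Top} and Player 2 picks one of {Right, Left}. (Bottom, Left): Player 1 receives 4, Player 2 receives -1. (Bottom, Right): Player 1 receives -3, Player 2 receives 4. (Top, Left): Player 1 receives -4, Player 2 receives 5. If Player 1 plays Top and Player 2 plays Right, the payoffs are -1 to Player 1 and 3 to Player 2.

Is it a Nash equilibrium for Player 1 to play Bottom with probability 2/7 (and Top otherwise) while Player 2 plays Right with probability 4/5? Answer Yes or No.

Check Player 2's indifference given Player 1's mix p = 2/7:
  payoff from Right = 23/7; payoff from Left = 23/7 — equal.
Check Player 1's indifference given Player 2's mix q = 4/5:
  payoff from Bottom = -8/5; payoff from Top = -8/5 — equal.
Both players are indifferent, so neither can profitably deviate.

Yes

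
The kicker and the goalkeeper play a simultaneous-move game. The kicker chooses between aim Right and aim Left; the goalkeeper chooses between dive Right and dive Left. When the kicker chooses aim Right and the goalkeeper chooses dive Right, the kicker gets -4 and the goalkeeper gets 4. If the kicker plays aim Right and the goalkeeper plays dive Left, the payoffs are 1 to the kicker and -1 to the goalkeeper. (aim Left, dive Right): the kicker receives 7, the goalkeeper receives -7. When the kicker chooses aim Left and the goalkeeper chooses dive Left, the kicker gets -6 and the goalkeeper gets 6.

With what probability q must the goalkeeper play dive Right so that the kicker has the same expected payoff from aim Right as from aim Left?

The goalkeeper's mix must leave the kicker indifferent between aim Right and aim Left.
  the kicker's expected payoff from aim Right: q·(-4) + (1−q)·1 = -5q + 1
  the kicker's expected payoff from aim Left: q·7 + (1−q)·(-6) = 13q - 6
  -5q + 1 = 13q - 6  ⇒  -18q = -7  ⇒  q = 7/18.

q = 7/18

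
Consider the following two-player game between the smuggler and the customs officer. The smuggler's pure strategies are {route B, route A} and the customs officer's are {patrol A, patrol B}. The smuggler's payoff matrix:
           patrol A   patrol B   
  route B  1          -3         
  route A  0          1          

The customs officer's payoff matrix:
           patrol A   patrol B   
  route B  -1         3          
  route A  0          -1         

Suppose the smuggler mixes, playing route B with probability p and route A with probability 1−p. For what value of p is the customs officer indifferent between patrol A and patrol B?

p = 1/5

The smuggler's mix must leave the customs officer indifferent between patrol A and patrol B.
  the customs officer's payoff to patrol A: p·(-1) + (1−p)·0 = -p
  the customs officer's payoff to patrol B: p·3 + (1−p)·(-1) = 4p - 1
  -p = 4p - 1  ⇒  -5p = -1  ⇒  p = 1/5.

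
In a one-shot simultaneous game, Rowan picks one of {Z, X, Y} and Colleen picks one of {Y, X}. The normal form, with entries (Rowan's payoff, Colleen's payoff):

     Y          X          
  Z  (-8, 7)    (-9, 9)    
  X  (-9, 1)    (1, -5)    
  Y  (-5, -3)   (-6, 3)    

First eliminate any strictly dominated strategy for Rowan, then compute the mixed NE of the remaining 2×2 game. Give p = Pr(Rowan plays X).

Rowan's strategy Z is strictly dominated by Y: -5 > -8 and -6 > -9. Eliminate Z.
Rowan's mix must leave Colleen indifferent between Y and X.
  Colleen's expected payoff from Y: p·1 + (1−p)·(-3) = 4p - 3
  Colleen's expected payoff from X: p·(-5) + (1−p)·3 = -8p + 3
  4p - 3 = -8p + 3  ⇒  12p = 6  ⇒  p = 1/2.

p = 1/2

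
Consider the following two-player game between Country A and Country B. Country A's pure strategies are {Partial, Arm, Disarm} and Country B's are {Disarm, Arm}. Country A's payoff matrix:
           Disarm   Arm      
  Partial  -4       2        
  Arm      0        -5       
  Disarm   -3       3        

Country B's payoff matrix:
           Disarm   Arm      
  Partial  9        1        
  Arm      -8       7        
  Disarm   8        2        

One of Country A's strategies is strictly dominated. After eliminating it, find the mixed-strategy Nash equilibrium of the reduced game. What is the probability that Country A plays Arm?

p = 2/7

Country A's strategy Partial is strictly dominated by Disarm: -3 > -4 and 3 > 2. Eliminate Partial.
For Country B to be willing to mix, Country B must be indifferent between Disarm and Arm, which pins down Country A's mix.
  Country B's expected payoff from Disarm: p·(-8) + (1−p)·8 = -16p + 8
  Country B's expected payoff from Arm: p·7 + (1−p)·2 = 5p + 2
  -16p + 8 = 5p + 2  ⇒  -21p = -6  ⇒  p = 2/7.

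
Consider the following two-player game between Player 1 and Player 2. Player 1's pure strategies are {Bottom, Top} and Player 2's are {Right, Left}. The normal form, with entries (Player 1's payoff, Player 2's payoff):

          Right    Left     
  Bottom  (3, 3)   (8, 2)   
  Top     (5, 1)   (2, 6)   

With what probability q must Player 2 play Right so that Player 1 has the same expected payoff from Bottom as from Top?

In a mixed equilibrium Player 1 is indifferent between Bottom and Top; this condition fixes q.
  Player 1's payoff from Bottom: q·3 + (1−q)·8 = -5q + 8
  Player 1's payoff from Top: q·5 + (1−q)·2 = 3q + 2
  -5q + 8 = 3q + 2  ⇒  -8q = -6  ⇒  q = 3/4.

q = 3/4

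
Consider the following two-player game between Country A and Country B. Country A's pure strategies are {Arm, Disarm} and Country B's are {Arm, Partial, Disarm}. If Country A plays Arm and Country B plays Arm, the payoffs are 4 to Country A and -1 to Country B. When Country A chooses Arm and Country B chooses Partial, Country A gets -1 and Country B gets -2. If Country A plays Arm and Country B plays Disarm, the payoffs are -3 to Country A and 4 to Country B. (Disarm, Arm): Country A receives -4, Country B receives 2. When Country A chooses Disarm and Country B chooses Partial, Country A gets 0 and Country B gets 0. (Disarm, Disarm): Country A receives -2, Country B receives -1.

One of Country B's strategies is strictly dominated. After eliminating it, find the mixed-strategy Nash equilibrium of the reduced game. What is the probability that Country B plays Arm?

Country B's strategy Partial is strictly dominated by Arm: -1 > -2 and 2 > 0. Eliminate Partial.
For Country A to be willing to mix, Country A must be indifferent between Arm and Disarm, which pins down Country B's mix.
  Country A's payoff from Arm: q·4 + (1−q)·(-3) = 7q - 3
  Country A's payoff from Disarm: q·(-4) + (1−q)·(-2) = -2q - 2
  7q - 3 = -2q - 2  ⇒  9q = 1  ⇒  q = 1/9.

q = 1/9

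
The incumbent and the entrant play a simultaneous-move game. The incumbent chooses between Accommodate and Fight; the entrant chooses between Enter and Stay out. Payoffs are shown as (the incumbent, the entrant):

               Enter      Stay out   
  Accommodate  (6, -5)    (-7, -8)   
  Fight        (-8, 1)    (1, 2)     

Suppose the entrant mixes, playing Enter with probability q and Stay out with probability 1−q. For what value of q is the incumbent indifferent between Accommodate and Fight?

Set the incumbent's expected payoff from Accommodate equal to that from Fight:
  the incumbent's payoff to Accommodate: q·6 + (1−q)·(-7) = 13q - 7
  the incumbent's payoff to Fight: q·(-8) + (1−q)·1 = -9q + 1
  13q - 7 = -9q + 1  ⇒  22q = 8  ⇒  q = 4/11.

q = 4/11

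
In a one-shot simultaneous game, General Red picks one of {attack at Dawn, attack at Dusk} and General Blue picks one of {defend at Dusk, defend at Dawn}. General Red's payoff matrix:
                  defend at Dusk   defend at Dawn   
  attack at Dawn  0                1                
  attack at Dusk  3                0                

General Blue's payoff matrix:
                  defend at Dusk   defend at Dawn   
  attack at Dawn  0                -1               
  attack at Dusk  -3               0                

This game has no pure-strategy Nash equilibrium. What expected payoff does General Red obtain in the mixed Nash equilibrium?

3/4

General Red's indifference between attack at Dawn and attack at Dusk determines General Blue's mixing probability q:
  General Red's payoff to attack at Dawn: q·0 + (1−q)·1 = -q + 1
  General Red's payoff to attack at Dusk: q·3 + (1−q)·0 = 3q
  -q + 1 = 3q  ⇒  -4q = -1  ⇒  q = 1/4.
At equilibrium General Red is indifferent across rows, so General Red's payoff equals the payoff from attack at Dawn: (1/4)·0 + (3/4)·1 = 3/4.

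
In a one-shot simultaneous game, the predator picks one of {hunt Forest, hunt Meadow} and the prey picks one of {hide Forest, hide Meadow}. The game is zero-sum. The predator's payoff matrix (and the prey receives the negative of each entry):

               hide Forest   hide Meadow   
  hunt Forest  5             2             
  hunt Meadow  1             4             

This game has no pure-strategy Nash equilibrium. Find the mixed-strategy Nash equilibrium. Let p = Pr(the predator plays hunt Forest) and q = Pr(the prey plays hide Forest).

In a mixed equilibrium the prey is indifferent between hide Forest and hide Meadow; this condition fixes p.
  the prey's payoff from hide Forest: p·(-5) + (1−p)·(-1) = -4p - 1
  the prey's payoff from hide Meadow: p·(-2) + (1−p)·(-4) = 2p - 4
  -4p - 1 = 2p - 4  ⇒  -6p = -3  ⇒  p = 1/2.
Set the predator's expected payoff from hunt Forest equal to that from hunt Meadow:
  the predator's expected payoff from hunt Forest: q·5 + (1−q)·2 = 3q + 2
  the predator's expected payoff from hunt Meadow: q·1 + (1−q)·4 = -3q + 4
  3q + 2 = -3q + 4  ⇒  6q = 2  ⇒  q = 1/3.

p = 1/2, q = 1/3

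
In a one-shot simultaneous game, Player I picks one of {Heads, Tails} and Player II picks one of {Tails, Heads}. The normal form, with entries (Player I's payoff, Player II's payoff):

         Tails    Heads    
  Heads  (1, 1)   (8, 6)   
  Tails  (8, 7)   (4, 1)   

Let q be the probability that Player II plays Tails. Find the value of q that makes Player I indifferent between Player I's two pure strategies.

q = 4/11

Player II's mix must leave Player I indifferent between Heads and Tails.
  Player I's expected payoff from Heads: q·1 + (1−q)·8 = -7q + 8
  Player I's expected payoff from Tails: q·8 + (1−q)·4 = 4q + 4
  -7q + 8 = 4q + 4  ⇒  -11q = -4  ⇒  q = 4/11.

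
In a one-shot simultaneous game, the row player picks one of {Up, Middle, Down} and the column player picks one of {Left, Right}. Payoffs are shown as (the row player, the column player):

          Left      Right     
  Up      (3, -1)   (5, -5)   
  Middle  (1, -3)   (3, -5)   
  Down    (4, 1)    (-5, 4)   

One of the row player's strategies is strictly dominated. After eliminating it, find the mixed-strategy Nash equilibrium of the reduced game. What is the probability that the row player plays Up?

The row player's strategy Middle is strictly dominated by Up: 3 > 1 and 5 > 3. Eliminate Middle.
In a mixed equilibrium the column player is indifferent between Left and Right; this condition fixes p.
  the column player's payoff from Left: p·(-1) + (1−p)·1 = -2p + 1
  the column player's payoff from Right: p·(-5) + (1−p)·4 = -9p + 4
  -2p + 1 = -9p + 4  ⇒  7p = 3  ⇒  p = 3/7.

p = 3/7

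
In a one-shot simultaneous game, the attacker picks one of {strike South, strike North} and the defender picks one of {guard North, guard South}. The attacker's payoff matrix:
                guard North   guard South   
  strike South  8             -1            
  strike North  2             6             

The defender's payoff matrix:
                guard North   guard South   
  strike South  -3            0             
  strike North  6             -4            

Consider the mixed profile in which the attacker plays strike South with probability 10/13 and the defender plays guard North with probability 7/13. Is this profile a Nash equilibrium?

Check the defender's indifference given the attacker's mix p = 10/13:
  payoff from guard North = -12/13; payoff from guard South = -12/13 — equal.
Check the attacker's indifference given the defender's mix q = 7/13:
  payoff from strike South = 50/13; payoff from strike North = 50/13 — equal.
Both players are indifferent, so neither can profitably deviate.

Yes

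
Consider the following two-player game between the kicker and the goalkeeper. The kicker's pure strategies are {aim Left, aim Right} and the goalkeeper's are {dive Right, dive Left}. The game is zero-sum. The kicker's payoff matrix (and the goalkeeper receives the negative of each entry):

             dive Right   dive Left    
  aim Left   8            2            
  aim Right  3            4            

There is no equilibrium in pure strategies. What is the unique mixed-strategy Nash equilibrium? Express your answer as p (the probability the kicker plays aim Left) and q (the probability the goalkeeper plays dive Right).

p = 1/7, q = 2/7

The kicker's mix must leave the goalkeeper indifferent between dive Right and dive Left.
  the goalkeeper's payoff to dive Right: p·(-8) + (1−p)·(-3) = -5p - 3
  the goalkeeper's payoff to dive Left: p·(-2) + (1−p)·(-4) = 2p - 4
  -5p - 3 = 2p - 4  ⇒  -7p = -1  ⇒  p = 1/7.
Set the kicker's expected payoff from aim Left equal to that from aim Right:
  the kicker's payoff from aim Left: q·8 + (1−q)·2 = 6q + 2
  the kicker's payoff from aim Right: q·3 + (1−q)·4 = -q + 4
  6q + 2 = -q + 4  ⇒  7q = 2  ⇒  q = 2/7.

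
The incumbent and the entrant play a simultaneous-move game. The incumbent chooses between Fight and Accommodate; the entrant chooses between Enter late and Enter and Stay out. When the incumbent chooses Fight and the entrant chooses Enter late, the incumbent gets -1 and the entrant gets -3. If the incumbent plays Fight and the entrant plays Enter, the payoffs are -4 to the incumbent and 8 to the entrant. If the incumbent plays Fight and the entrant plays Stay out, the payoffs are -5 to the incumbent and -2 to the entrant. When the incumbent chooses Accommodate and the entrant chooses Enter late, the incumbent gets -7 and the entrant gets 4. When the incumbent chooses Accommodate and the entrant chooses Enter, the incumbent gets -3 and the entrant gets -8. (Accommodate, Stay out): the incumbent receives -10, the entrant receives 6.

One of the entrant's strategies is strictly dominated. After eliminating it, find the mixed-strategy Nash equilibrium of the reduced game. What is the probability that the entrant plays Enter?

q = 5/6

The entrant's strategy Enter late is strictly dominated by Stay out: -2 > -3 and 6 > 4. Eliminate Enter late.
Set the incumbent's expected payoff from Fight equal to that from Accommodate:
  the incumbent's payoff from Fight: q·(-4) + (1−q)·(-5) = q - 5
  the incumbent's payoff from Accommodate: q·(-3) + (1−q)·(-10) = 7q - 10
  q - 5 = 7q - 10  ⇒  -6q = -5  ⇒  q = 5/6.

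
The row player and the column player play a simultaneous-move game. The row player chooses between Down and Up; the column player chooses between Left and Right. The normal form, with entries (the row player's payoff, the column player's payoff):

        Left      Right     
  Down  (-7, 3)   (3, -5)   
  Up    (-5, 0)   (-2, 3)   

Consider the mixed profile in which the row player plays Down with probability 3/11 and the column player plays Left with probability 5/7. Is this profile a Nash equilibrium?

Check the column player's indifference given the row player's mix p = 3/11:
  payoff from Left = 9/11; payoff from Right = 9/11 — equal.
Check the row player's indifference given the column player's mix q = 5/7:
  payoff from Down = -29/7; payoff from Up = -29/7 — equal.
Both players are indifferent, so neither can profitably deviate.

Yes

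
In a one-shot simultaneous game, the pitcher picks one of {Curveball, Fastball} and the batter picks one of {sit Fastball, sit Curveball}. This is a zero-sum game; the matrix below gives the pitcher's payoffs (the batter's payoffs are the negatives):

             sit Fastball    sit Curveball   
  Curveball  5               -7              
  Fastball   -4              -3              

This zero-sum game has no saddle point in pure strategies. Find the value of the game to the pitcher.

v = -43/13

The pitcher's indifference between Curveball and Fastball determines the batter's mixing probability q:
  the pitcher's expected payoff from Curveball: q·5 + (1−q)·(-7) = 12q - 7
  the pitcher's expected payoff from Fastball: q·(-4) + (1−q)·(-3) = -q - 3
  12q - 7 = -q - 3  ⇒  13q = 4  ⇒  q = 4/13.
The value is the pitcher's expected payoff against this mix (using Curveball): (4/13)·5 + (9/13)·(-7) = -43/13.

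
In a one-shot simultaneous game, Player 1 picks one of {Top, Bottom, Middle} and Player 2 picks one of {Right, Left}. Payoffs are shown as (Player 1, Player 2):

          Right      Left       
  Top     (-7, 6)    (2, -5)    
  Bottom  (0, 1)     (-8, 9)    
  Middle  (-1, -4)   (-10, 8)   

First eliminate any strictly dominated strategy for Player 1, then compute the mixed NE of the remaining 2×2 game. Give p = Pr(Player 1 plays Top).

p = 8/19

Player 1's strategy Middle is strictly dominated by Bottom: 0 > -1 and -8 > -10. Eliminate Middle.
Player 2's indifference between Right and Left determines Player 1's mixing probability p:
  Player 2's payoff from Right: p·6 + (1−p)·1 = 5p + 1
  Player 2's payoff from Left: p·(-5) + (1−p)·9 = -14p + 9
  5p + 1 = -14p + 9  ⇒  19p = 8  ⇒  p = 8/19.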